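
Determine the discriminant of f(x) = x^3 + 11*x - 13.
Δ = -9887

For a depressed cubic x^3 + p x + q the discriminant is Δ = -4 p^3 - 27 q^2 = -4*(11)^3 - 27*(-13)^2 = -5324 - 4563 = -9887.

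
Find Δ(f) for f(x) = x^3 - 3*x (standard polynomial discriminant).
Δ = 108

For a depressed cubic x^3 + p x + q the discriminant is Δ = -4 p^3 - 27 q^2 = -4*(-3)^3 - 27*(0)^2 = 108 - 0 = 108.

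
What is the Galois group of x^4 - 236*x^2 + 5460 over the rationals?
Gal(K/Q) = V_4 (Klein four-group, Z/2Z × Z/2Z)

f factors as (x^2 - 210)(x^2 - 26), so the splitting field is K = Q(sqrt(210), sqrt(26)). The elements 210, 26, 5460 are all non-squares in Q, so sqrt(210) and sqrt(26) generate independent quadratic extensions. Thus [K:Q] = 4 and Gal(K/Q) is generated by the two order-2 automorphisms sqrt(210) ↦ -sqrt(210) and sqrt(26) ↦ -sqrt(26), giving V_4.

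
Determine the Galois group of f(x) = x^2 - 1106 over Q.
Gal(K/Q) = Z/2Z (cyclic of order 2)

x^2 - 1106 is irreducible over Q since 1106 is not a rational square. The splitting field Q(sqrt(1106)) has degree 2 over Q, and its unique nontrivial automorphism is sqrt(1106) ↦ -sqrt(1106). Hence Gal(Q(sqrt(1106))/Q) = Z/2Z.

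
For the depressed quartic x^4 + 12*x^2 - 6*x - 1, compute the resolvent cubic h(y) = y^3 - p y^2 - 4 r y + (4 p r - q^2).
h(y) = y^3 - 12*y^2 + 4*y - 84

Identify coefficients: p = 12, q = -6, r = -1.
Plug into h(y) = y^3 - p y^2 - 4 r y + (4 p r - q^2):
  h(y) = y^3 - (12) y^2 - 4*(-1) y + (4*(12)*(-1) - (-6)^2)
       = y^3 + (-12) y^2 + (4) y + (-84).
Simplifying: h(y) = y^3 - 12*y^2 + 4*y - 84.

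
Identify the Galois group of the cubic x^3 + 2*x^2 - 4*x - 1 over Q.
Gal(K/Q) = S_3 (symmetric group of order 6)

Compute the discriminant of x^3 + (2)*x^2 + (-4)*x + (-1): Δ = 469. Since Δ is not a rational square, the Galois group is not contained in A_3; it must be the full S_3 (irreducibility of the cubic rules out anything smaller).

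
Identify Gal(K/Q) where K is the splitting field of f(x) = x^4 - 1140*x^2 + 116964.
Gal(K/Q) = Z/2Z (cyclic of order 2)

f factors as (x^2 - 114)(x^2 - 1026), so the splitting field is K = Q(sqrt(114), sqrt(1026)). The squarefree part of 114 is 114 and the squarefree part of 1026 is also 114, so sqrt(114) and sqrt(1026) are both rational multiples of sqrt(114). Hence Q(sqrt(114)) = Q(sqrt(1026)) = Q(sqrt(114)), and the splitting field collapses to a single degree-2 extension with Galois group Z/2Z.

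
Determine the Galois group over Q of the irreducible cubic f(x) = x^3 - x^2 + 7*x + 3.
Gal(K/Q) = S_3 (symmetric group of order 6)

Compute the discriminant of x^3 + (-1)*x^2 + (7)*x + (3): Δ = -1932. Since Δ is not a rational square, the Galois group is not contained in A_3; it must be the full S_3 (irreducibility of the cubic rules out anything smaller).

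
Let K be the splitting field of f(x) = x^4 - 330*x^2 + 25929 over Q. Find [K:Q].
[K:Q] = 4

f factors as (x^2 - 201)(x^2 - 129); the splitting field is K = Q(sqrt(201), sqrt(129)). Since 201, 129, and 25929 are all non-squares in Q, the three subfields Q(sqrt(201)), Q(sqrt(129)), Q(sqrt(25929)) are distinct degree-2 extensions, so [K:Q] = 4 (Klein four Galois group).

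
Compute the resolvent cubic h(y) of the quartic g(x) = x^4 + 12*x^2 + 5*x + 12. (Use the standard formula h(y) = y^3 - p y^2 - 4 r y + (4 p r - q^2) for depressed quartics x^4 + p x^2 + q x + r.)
h(y) = y^3 - 12*y^2 - 48*y + 551

Identify coefficients: p = 12, q = 5, r = 12.
Plug into h(y) = y^3 - p y^2 - 4 r y + (4 p r - q^2):
  h(y) = y^3 - (12) y^2 - 4*(12) y + (4*(12)*(12) - (5)^2)
       = y^3 + (-12) y^2 + (-48) y + (551).
Simplifying: h(y) = y^3 - 12*y^2 - 48*y + 551.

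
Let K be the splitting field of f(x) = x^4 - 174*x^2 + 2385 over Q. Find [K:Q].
[K:Q] = 4

f factors as (x^2 - 159)(x^2 - 15); the splitting field is K = Q(sqrt(159), sqrt(15)). Since 159, 15, and 2385 are all non-squares in Q, the three subfields Q(sqrt(159)), Q(sqrt(15)), Q(sqrt(2385)) are distinct degree-2 extensions, so [K:Q] = 4 (Klein four Galois group).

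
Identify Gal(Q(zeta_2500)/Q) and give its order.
|Gal(Q(zeta_2500)/Q)| = phi(2500) = 1000; group ≅ (Z/2500Z)^* ≅ Z/2Z × Z/500Z

The n-th cyclotomic polynomial Φ_2500(x) is the minimal polynomial of zeta_2500 over Q and has degree phi(2500) = 1000. So Q(zeta_2500) is a degree-1000 Galois extension with Galois group (Z/2500Z)^*. By CRT, (Z/2500Z)^* ≅ (Z/4Z)^* × (Z/625Z)^*. Each prime-power unit group is (Z/4Z)^* ≅ Z/2Z; (Z/625Z)^* ≅ Z/500Z. Hence Gal(Q(zeta_2500)/Q) ≅ Z/2Z × Z/500Z.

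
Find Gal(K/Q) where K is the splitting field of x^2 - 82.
Gal(K/Q) = Z/2Z (cyclic of order 2)

x^2 - 82 is irreducible over Q since 82 is not a rational square. The splitting field Q(sqrt(82)) has degree 2 over Q, and its unique nontrivial automorphism is sqrt(82) ↦ -sqrt(82). Hence Gal(Q(sqrt(82))/Q) = Z/2Z.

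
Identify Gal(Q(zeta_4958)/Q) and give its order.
|Gal(Q(zeta_4958)/Q)| = phi(4958) = 2376; group ≅ (Z/4958Z)^* ≅ Z/36Z × Z/66Z

The n-th cyclotomic polynomial Φ_4958(x) is the minimal polynomial of zeta_4958 over Q and has degree phi(4958) = 2376. So Q(zeta_4958) is a degree-2376 Galois extension with Galois group (Z/4958Z)^*. By CRT, (Z/4958Z)^* ≅ (Z/2Z)^* × (Z/37Z)^* × (Z/67Z)^*. Each prime-power unit group is (Z/2Z)^* ≅ trivial group (order 1); (Z/37Z)^* ≅ Z/36Z; (Z/67Z)^* ≅ Z/66Z. Hence Gal(Q(zeta_4958)/Q) ≅ Z/36Z × Z/66Z.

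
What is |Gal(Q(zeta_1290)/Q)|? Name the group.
|Gal(Q(zeta_1290)/Q)| = phi(1290) = 336; group ≅ (Z/1290Z)^* ≅ Z/2Z × Z/4Z × Z/42Z

The n-th cyclotomic polynomial Φ_1290(x) is the minimal polynomial of zeta_1290 over Q and has degree phi(1290) = 336. So Q(zeta_1290) is a degree-336 Galois extension with Galois group (Z/1290Z)^*. By CRT, (Z/1290Z)^* ≅ (Z/2Z)^* × (Z/3Z)^* × (Z/5Z)^* × (Z/43Z)^*. Each prime-power unit group is (Z/2Z)^* ≅ trivial group (order 1); (Z/3Z)^* ≅ Z/2Z; (Z/5Z)^* ≅ Z/4Z; (Z/43Z)^* ≅ Z/42Z. Hence Gal(Q(zeta_1290)/Q) ≅ Z/2Z × Z/4Z × Z/42Z.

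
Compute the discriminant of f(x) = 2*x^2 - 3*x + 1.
Δ = 1

For a quadratic a x^2 + b x + c the discriminant is Δ = b^2 - 4ac = (-3)^2 - 4*(2)*(1) = 9 - (8) = 1.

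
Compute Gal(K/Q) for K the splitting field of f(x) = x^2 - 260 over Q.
Gal(K/Q) = Z/2Z (cyclic of order 2)

x^2 - 260 is irreducible over Q since 260 is not a rational square. The splitting field Q(sqrt(260)) has degree 2 over Q, and its unique nontrivial automorphism is sqrt(260) ↦ -sqrt(260). Hence Gal(Q(sqrt(260))/Q) = Z/2Z.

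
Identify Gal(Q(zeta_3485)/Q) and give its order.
|Gal(Q(zeta_3485)/Q)| = phi(3485) = 2560; group ≅ (Z/3485Z)^* ≅ Z/4Z × Z/16Z × Z/40Z

The n-th cyclotomic polynomial Φ_3485(x) is the minimal polynomial of zeta_3485 over Q and has degree phi(3485) = 2560. So Q(zeta_3485) is a degree-2560 Galois extension with Galois group (Z/3485Z)^*. By CRT, (Z/3485Z)^* ≅ (Z/5Z)^* × (Z/17Z)^* × (Z/41Z)^*. Each prime-power unit group is (Z/5Z)^* ≅ Z/4Z; (Z/17Z)^* ≅ Z/16Z; (Z/41Z)^* ≅ Z/40Z. Hence Gal(Q(zeta_3485)/Q) ≅ Z/4Z × Z/16Z × Z/40Z.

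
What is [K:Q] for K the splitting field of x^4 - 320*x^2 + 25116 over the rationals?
[K:Q] = 4

f factors as (x^2 - 138)(x^2 - 182); the splitting field is K = Q(sqrt(138), sqrt(182)). Since 138, 182, and 25116 are all non-squares in Q, the three subfields Q(sqrt(138)), Q(sqrt(182)), Q(sqrt(25116)) are distinct degree-2 extensions, so [K:Q] = 4 (Klein four Galois group).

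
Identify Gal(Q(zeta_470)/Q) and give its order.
|Gal(Q(zeta_470)/Q)| = phi(470) = 184; group ≅ (Z/470Z)^* ≅ Z/4Z × Z/46Z

The n-th cyclotomic polynomial Φ_470(x) is the minimal polynomial of zeta_470 over Q and has degree phi(470) = 184. So Q(zeta_470) is a degree-184 Galois extension with Galois group (Z/470Z)^*. By CRT, (Z/470Z)^* ≅ (Z/2Z)^* × (Z/5Z)^* × (Z/47Z)^*. Each prime-power unit group is (Z/2Z)^* ≅ trivial group (order 1); (Z/5Z)^* ≅ Z/4Z; (Z/47Z)^* ≅ Z/46Z. Hence Gal(Q(zeta_470)/Q) ≅ Z/4Z × Z/46Z.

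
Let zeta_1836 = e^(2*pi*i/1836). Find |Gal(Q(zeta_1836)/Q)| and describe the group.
|Gal(Q(zeta_1836)/Q)| = phi(1836) = 576; group ≅ (Z/1836Z)^* ≅ Z/2Z × Z/16Z × Z/18Z

The n-th cyclotomic polynomial Φ_1836(x) is the minimal polynomial of zeta_1836 over Q and has degree phi(1836) = 576. So Q(zeta_1836) is a degree-576 Galois extension with Galois group (Z/1836Z)^*. By CRT, (Z/1836Z)^* ≅ (Z/4Z)^* × (Z/27Z)^* × (Z/17Z)^*. Each prime-power unit group is (Z/4Z)^* ≅ Z/2Z; (Z/27Z)^* ≅ Z/18Z; (Z/17Z)^* ≅ Z/16Z. Hence Gal(Q(zeta_1836)/Q) ≅ Z/2Z × Z/16Z × Z/18Z.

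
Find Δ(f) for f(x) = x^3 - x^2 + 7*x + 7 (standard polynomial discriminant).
Δ = -3500

For x^3 + a x^2 + b x + c the discriminant is Δ = 18 a b c - 4 a^3 c + a^2 b^2 - 4 b^3 - 27 c^2.
Plug a = -1, b = 7, c = 7:
  18*(-1)*(7)*(7) - 4*(-1)^3*(7) + (-1)^2*(7)^2 - 4*(7)^3 - 27*(7)^2
  = -882 + (28) + 49 + (-1372) + (-1323)
  = -3500.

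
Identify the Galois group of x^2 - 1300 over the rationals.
Gal(K/Q) = Z/2Z (cyclic of order 2)

x^2 - 1300 is irreducible over Q since 1300 is not a rational square. The splitting field Q(sqrt(1300)) has degree 2 over Q, and its unique nontrivial automorphism is sqrt(1300) ↦ -sqrt(1300). Hence Gal(Q(sqrt(1300))/Q) = Z/2Z.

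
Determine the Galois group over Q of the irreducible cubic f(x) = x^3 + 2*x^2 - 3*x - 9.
Gal(K/Q) = S_3 (symmetric group of order 6)

Compute the discriminant of x^3 + (2)*x^2 + (-3)*x + (-9): Δ = -783. Since Δ is not a rational square, the Galois group is not contained in A_3; it must be the full S_3 (irreducibility of the cubic rules out anything smaller).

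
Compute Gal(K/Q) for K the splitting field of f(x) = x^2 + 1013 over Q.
Gal(K/Q) = Z/2Z (cyclic of order 2)

x^2 + 1013 is irreducible over Q since -1013 is not a rational square. The splitting field Q(sqrt(-1013)) has degree 2 over Q, and its unique nontrivial automorphism is sqrt(-1013) ↦ -sqrt(-1013). Hence Gal(Q(sqrt(-1013))/Q) = Z/2Z.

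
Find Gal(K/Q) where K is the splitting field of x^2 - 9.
Gal(K/Q) = trivial group (order 1)

x^2 - 9 factors as (x - 3)(x + 3) over Q, so its splitting field is Q itself and the Galois group is trivial.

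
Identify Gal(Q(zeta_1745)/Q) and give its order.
|Gal(Q(zeta_1745)/Q)| = phi(1745) = 1392; group ≅ (Z/1745Z)^* ≅ Z/4Z × Z/348Z

The n-th cyclotomic polynomial Φ_1745(x) is the minimal polynomial of zeta_1745 over Q and has degree phi(1745) = 1392. So Q(zeta_1745) is a degree-1392 Galois extension with Galois group (Z/1745Z)^*. By CRT, (Z/1745Z)^* ≅ (Z/5Z)^* × (Z/349Z)^*. Each prime-power unit group is (Z/5Z)^* ≅ Z/4Z; (Z/349Z)^* ≅ Z/348Z. Hence Gal(Q(zeta_1745)/Q) ≅ Z/4Z × Z/348Z.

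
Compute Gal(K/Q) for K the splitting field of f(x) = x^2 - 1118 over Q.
Gal(K/Q) = Z/2Z (cyclic of order 2)

x^2 - 1118 is irreducible over Q since 1118 is not a rational square. The splitting field Q(sqrt(1118)) has degree 2 over Q, and its unique nontrivial automorphism is sqrt(1118) ↦ -sqrt(1118). Hence Gal(Q(sqrt(1118))/Q) = Z/2Z.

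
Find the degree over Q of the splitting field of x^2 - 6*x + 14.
[K:Q] = 2

The discriminant of x^2 + (-6)*x + (14) is b^2 - 4c = 36 - (56) = -20. Since -20 is not a perfect square in Q, the polynomial is irreducible over Q. Its two roots generate a degree-2 extension, so [K:Q] = 2.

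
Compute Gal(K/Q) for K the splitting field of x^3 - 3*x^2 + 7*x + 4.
Gal(K/Q) = S_3 (symmetric group of order 6)

Compute the discriminant of x^3 + (-3)*x^2 + (7)*x + (4): Δ = -2443. Since Δ is not a rational square, the Galois group is not contained in A_3; it must be the full S_3 (irreducibility of the cubic rules out anything smaller).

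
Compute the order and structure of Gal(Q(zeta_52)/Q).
|Gal(Q(zeta_52)/Q)| = phi(52) = 24; group ≅ (Z/52Z)^* ≅ Z/2Z × Z/12Z

The n-th cyclotomic polynomial Φ_52(x) is the minimal polynomial of zeta_52 over Q and has degree phi(52) = 24. So Q(zeta_52) is a degree-24 Galois extension with Galois group (Z/52Z)^*. By CRT, (Z/52Z)^* ≅ (Z/4Z)^* × (Z/13Z)^*. Each prime-power unit group is (Z/4Z)^* ≅ Z/2Z; (Z/13Z)^* ≅ Z/12Z. Hence Gal(Q(zeta_52)/Q) ≅ Z/2Z × Z/12Z.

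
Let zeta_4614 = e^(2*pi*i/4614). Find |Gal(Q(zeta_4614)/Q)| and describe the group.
|Gal(Q(zeta_4614)/Q)| = phi(4614) = 1536; group ≅ (Z/4614Z)^* ≅ Z/2Z × Z/768Z

The n-th cyclotomic polynomial Φ_4614(x) is the minimal polynomial of zeta_4614 over Q and has degree phi(4614) = 1536. So Q(zeta_4614) is a degree-1536 Galois extension with Galois group (Z/4614Z)^*. By CRT, (Z/4614Z)^* ≅ (Z/2Z)^* × (Z/3Z)^* × (Z/769Z)^*. Each prime-power unit group is (Z/2Z)^* ≅ trivial group (order 1); (Z/3Z)^* ≅ Z/2Z; (Z/769Z)^* ≅ Z/768Z. Hence Gal(Q(zeta_4614)/Q) ≅ Z/2Z × Z/768Z.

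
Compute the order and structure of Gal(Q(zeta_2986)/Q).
|Gal(Q(zeta_2986)/Q)| = phi(2986) = 1492; group ≅ (Z/2986Z)^* ≅ Z/1492Z

The n-th cyclotomic polynomial Φ_2986(x) is the minimal polynomial of zeta_2986 over Q and has degree phi(2986) = 1492. So Q(zeta_2986) is a degree-1492 Galois extension with Galois group (Z/2986Z)^*. By CRT, (Z/2986Z)^* ≅ (Z/2Z)^* × (Z/1493Z)^*. Each prime-power unit group is (Z/2Z)^* ≅ trivial group (order 1); (Z/1493Z)^* ≅ Z/1492Z. Hence Gal(Q(zeta_2986)/Q) ≅ Z/1492Z.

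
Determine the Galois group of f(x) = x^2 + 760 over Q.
Gal(K/Q) = Z/2Z (cyclic of order 2)

x^2 + 760 is irreducible over Q since -760 is not a rational square. The splitting field Q(sqrt(-760)) has degree 2 over Q, and its unique nontrivial automorphism is sqrt(-760) ↦ -sqrt(-760). Hence Gal(Q(sqrt(-760))/Q) = Z/2Z.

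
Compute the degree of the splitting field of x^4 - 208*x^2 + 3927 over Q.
[K:Q] = 4

f factors as (x^2 - 21)(x^2 - 187); the splitting field is K = Q(sqrt(21), sqrt(187)). Since 21, 187, and 3927 are all non-squares in Q, the three subfields Q(sqrt(21)), Q(sqrt(187)), Q(sqrt(3927)) are distinct degree-2 extensions, so [K:Q] = 4 (Klein four Galois group).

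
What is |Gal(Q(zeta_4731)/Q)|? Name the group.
|Gal(Q(zeta_4731)/Q)| = phi(4731) = 2952; group ≅ (Z/4731Z)^* ≅ Z/2Z × Z/18Z × Z/82Z

The n-th cyclotomic polynomial Φ_4731(x) is the minimal polynomial of zeta_4731 over Q and has degree phi(4731) = 2952. So Q(zeta_4731) is a degree-2952 Galois extension with Galois group (Z/4731Z)^*. By CRT, (Z/4731Z)^* ≅ (Z/3Z)^* × (Z/19Z)^* × (Z/83Z)^*. Each prime-power unit group is (Z/3Z)^* ≅ Z/2Z; (Z/19Z)^* ≅ Z/18Z; (Z/83Z)^* ≅ Z/82Z. Hence Gal(Q(zeta_4731)/Q) ≅ Z/2Z × Z/18Z × Z/82Z.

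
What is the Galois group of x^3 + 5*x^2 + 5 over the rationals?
Gal(K/Q) = S_3 (symmetric group of order 6)

Compute the discriminant of x^3 + (5)*x^2 + (0)*x + (5): Δ = -3175. Since Δ is not a rational square, the Galois group is not contained in A_3; it must be the full S_3 (irreducibility of the cubic rules out anything smaller).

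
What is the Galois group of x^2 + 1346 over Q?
Gal(K/Q) = Z/2Z (cyclic of order 2)

x^2 + 1346 is irreducible over Q since -1346 is not a rational square. The splitting field Q(sqrt(-1346)) has degree 2 over Q, and its unique nontrivial automorphism is sqrt(-1346) ↦ -sqrt(-1346). Hence Gal(Q(sqrt(-1346))/Q) = Z/2Z.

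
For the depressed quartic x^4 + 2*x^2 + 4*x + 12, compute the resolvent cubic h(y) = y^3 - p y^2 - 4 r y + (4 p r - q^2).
h(y) = y^3 - 2*y^2 - 48*y + 80

Identify coefficients: p = 2, q = 4, r = 12.
Plug into h(y) = y^3 - p y^2 - 4 r y + (4 p r - q^2):
  h(y) = y^3 - (2) y^2 - 4*(12) y + (4*(2)*(12) - (4)^2)
       = y^3 + (-2) y^2 + (-48) y + (80).
Simplifying: h(y) = y^3 - 2*y^2 - 48*y + 80.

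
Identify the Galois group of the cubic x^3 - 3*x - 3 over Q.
Gal(K/Q) = S_3 (symmetric group of order 6)

Compute the discriminant of x^3 + (0)*x^2 + (-3)*x + (-3): Δ = -135. Since Δ is not a rational square, the Galois group is not contained in A_3; it must be the full S_3 (irreducibility of the cubic rules out anything smaller).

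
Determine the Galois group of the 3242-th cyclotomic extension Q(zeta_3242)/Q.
|Gal(Q(zeta_3242)/Q)| = phi(3242) = 1620; group ≅ (Z/3242Z)^* ≅ Z/1620Z

The n-th cyclotomic polynomial Φ_3242(x) is the minimal polynomial of zeta_3242 over Q and has degree phi(3242) = 1620. So Q(zeta_3242) is a degree-1620 Galois extension with Galois group (Z/3242Z)^*. By CRT, (Z/3242Z)^* ≅ (Z/2Z)^* × (Z/1621Z)^*. Each prime-power unit group is (Z/2Z)^* ≅ trivial group (order 1); (Z/1621Z)^* ≅ Z/1620Z. Hence Gal(Q(zeta_3242)/Q) ≅ Z/1620Z.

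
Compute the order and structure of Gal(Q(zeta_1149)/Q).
|Gal(Q(zeta_1149)/Q)| = phi(1149) = 764; group ≅ (Z/1149Z)^* ≅ Z/2Z × Z/382Z

The n-th cyclotomic polynomial Φ_1149(x) is the minimal polynomial of zeta_1149 over Q and has degree phi(1149) = 764. So Q(zeta_1149) is a degree-764 Galois extension with Galois group (Z/1149Z)^*. By CRT, (Z/1149Z)^* ≅ (Z/3Z)^* × (Z/383Z)^*. Each prime-power unit group is (Z/3Z)^* ≅ Z/2Z; (Z/383Z)^* ≅ Z/382Z. Hence Gal(Q(zeta_1149)/Q) ≅ Z/2Z × Z/382Z.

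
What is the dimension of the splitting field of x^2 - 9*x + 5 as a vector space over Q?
[K:Q] = 2

The discriminant of x^2 + (-9)*x + (5) is b^2 - 4c = 81 - (20) = 61. Since 61 is not a perfect square in Q, the polynomial is irreducible over Q. Its two roots generate a degree-2 extension, so [K:Q] = 2.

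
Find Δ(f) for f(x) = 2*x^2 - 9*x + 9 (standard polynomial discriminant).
Δ = 9

For a quadratic a x^2 + b x + c the discriminant is Δ = b^2 - 4ac = (-9)^2 - 4*(2)*(9) = 81 - (72) = 9.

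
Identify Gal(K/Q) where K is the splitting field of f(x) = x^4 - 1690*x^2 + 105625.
Gal(K/Q) = Z/2Z (cyclic of order 2)

f factors as (x^2 - 1625)(x^2 - 65), so the splitting field is K = Q(sqrt(1625), sqrt(65)). The squarefree part of 1625 is 65 and the squarefree part of 65 is also 65, so sqrt(1625) and sqrt(65) are both rational multiples of sqrt(65). Hence Q(sqrt(1625)) = Q(sqrt(65)) = Q(sqrt(65)), and the splitting field collapses to a single degree-2 extension with Galois group Z/2Z.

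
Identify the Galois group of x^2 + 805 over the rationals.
Gal(K/Q) = Z/2Z (cyclic of order 2)

x^2 + 805 is irreducible over Q since -805 is not a rational square. The splitting field Q(sqrt(-805)) has degree 2 over Q, and its unique nontrivial automorphism is sqrt(-805) ↦ -sqrt(-805). Hence Gal(Q(sqrt(-805))/Q) = Z/2Z.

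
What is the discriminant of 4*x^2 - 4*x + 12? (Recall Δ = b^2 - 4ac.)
Δ = -176

For a quadratic a x^2 + b x + c the discriminant is Δ = b^2 - 4ac = (-4)^2 - 4*(4)*(12) = 16 - (192) = -176.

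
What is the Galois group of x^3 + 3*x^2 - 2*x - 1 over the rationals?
Gal(K/Q) = S_3 (symmetric group of order 6)

Compute the discriminant of x^3 + (3)*x^2 + (-2)*x + (-1): Δ = 257. Since Δ is not a rational square, the Galois group is not contained in A_3; it must be the full S_3 (irreducibility of the cubic rules out anything smaller).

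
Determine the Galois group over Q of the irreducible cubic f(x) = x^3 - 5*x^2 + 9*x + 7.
Gal(K/Q) = S_3 (symmetric group of order 6)

Compute the discriminant of x^3 + (-5)*x^2 + (9)*x + (7): Δ = -4384. Since Δ is not a rational square, the Galois group is not contained in A_3; it must be the full S_3 (irreducibility of the cubic rules out anything smaller).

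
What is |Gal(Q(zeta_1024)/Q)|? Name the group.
|Gal(Q(zeta_1024)/Q)| = phi(1024) = 512; group ≅ (Z/1024Z)^* ≅ Z/2Z × Z/256Z

The n-th cyclotomic polynomial Φ_1024(x) is the minimal polynomial of zeta_1024 over Q and has degree phi(1024) = 512. So Q(zeta_1024) is a degree-512 Galois extension with Galois group (Z/1024Z)^*. (Z/1024Z)^* for n = 2^10 is Z/2Z × Z/2^8Z (not cyclic). Hence Gal(Q(zeta_1024)/Q) ≅ Z/2Z × Z/256Z.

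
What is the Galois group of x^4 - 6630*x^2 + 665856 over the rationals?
Gal(K/Q) = Z/2Z (cyclic of order 2)

f factors as (x^2 - 6528)(x^2 - 102), so the splitting field is K = Q(sqrt(6528), sqrt(102)). The squarefree part of 6528 is 102 and the squarefree part of 102 is also 102, so sqrt(6528) and sqrt(102) are both rational multiples of sqrt(102). Hence Q(sqrt(6528)) = Q(sqrt(102)) = Q(sqrt(102)), and the splitting field collapses to a single degree-2 extension with Galois group Z/2Z.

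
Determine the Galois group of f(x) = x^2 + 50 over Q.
Gal(K/Q) = Z/2Z (cyclic of order 2)

x^2 + 50 is irreducible over Q since -50 is not a rational square. The splitting field Q(sqrt(-50)) has degree 2 over Q, and its unique nontrivial automorphism is sqrt(-50) ↦ -sqrt(-50). Hence Gal(Q(sqrt(-50))/Q) = Z/2Z.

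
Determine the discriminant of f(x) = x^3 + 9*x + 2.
Δ = -3024

For a depressed cubic x^3 + p x + q the discriminant is Δ = -4 p^3 - 27 q^2 = -4*(9)^3 - 27*(2)^2 = -2916 - 108 = -3024.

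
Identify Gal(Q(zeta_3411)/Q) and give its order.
|Gal(Q(zeta_3411)/Q)| = phi(3411) = 2268; group ≅ (Z/3411Z)^* ≅ Z/6Z × Z/378Z

The n-th cyclotomic polynomial Φ_3411(x) is the minimal polynomial of zeta_3411 over Q and has degree phi(3411) = 2268. So Q(zeta_3411) is a degree-2268 Galois extension with Galois group (Z/3411Z)^*. By CRT, (Z/3411Z)^* ≅ (Z/9Z)^* × (Z/379Z)^*. Each prime-power unit group is (Z/9Z)^* ≅ Z/6Z; (Z/379Z)^* ≅ Z/378Z. Hence Gal(Q(zeta_3411)/Q) ≅ Z/6Z × Z/378Z.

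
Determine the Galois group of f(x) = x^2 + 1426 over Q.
Gal(K/Q) = Z/2Z (cyclic of order 2)

x^2 + 1426 is irreducible over Q since -1426 is not a rational square. The splitting field Q(sqrt(-1426)) has degree 2 over Q, and its unique nontrivial automorphism is sqrt(-1426) ↦ -sqrt(-1426). Hence Gal(Q(sqrt(-1426))/Q) = Z/2Z.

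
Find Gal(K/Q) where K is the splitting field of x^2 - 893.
Gal(K/Q) = Z/2Z (cyclic of order 2)

x^2 - 893 is irreducible over Q since 893 is not a rational square. The splitting field Q(sqrt(893)) has degree 2 over Q, and its unique nontrivial automorphism is sqrt(893) ↦ -sqrt(893). Hence Gal(Q(sqrt(893))/Q) = Z/2Z.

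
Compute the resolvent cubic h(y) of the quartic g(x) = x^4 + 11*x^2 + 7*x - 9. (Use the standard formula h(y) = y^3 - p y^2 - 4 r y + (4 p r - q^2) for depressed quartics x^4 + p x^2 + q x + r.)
h(y) = y^3 - 11*y^2 + 36*y - 445

Identify coefficients: p = 11, q = 7, r = -9.
Plug into h(y) = y^3 - p y^2 - 4 r y + (4 p r - q^2):
  h(y) = y^3 - (11) y^2 - 4*(-9) y + (4*(11)*(-9) - (7)^2)
       = y^3 + (-11) y^2 + (36) y + (-445).
Simplifying: h(y) = y^3 - 11*y^2 + 36*y - 445.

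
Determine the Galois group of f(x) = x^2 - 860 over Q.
Gal(K/Q) = Z/2Z (cyclic of order 2)

x^2 - 860 is irreducible over Q since 860 is not a rational square. The splitting field Q(sqrt(860)) has degree 2 over Q, and its unique nontrivial automorphism is sqrt(860) ↦ -sqrt(860). Hence Gal(Q(sqrt(860))/Q) = Z/2Z.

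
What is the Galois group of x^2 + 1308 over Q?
Gal(K/Q) = Z/2Z (cyclic of order 2)

x^2 + 1308 is irreducible over Q since -1308 is not a rational square. The splitting field Q(sqrt(-1308)) has degree 2 over Q, and its unique nontrivial automorphism is sqrt(-1308) ↦ -sqrt(-1308). Hence Gal(Q(sqrt(-1308))/Q) = Z/2Z.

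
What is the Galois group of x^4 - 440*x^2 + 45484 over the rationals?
Gal(K/Q) = V_4 (Klein four-group, Z/2Z × Z/2Z)

f factors as (x^2 - 274)(x^2 - 166), so the splitting field is K = Q(sqrt(274), sqrt(166)). The elements 274, 166, 45484 are all non-squares in Q, so sqrt(274) and sqrt(166) generate independent quadratic extensions. Thus [K:Q] = 4 and Gal(K/Q) is generated by the two order-2 automorphisms sqrt(274) ↦ -sqrt(274) and sqrt(166) ↦ -sqrt(166), giving V_4.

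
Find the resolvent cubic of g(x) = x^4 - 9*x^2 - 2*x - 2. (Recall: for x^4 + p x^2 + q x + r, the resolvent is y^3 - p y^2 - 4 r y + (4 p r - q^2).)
h(y) = y^3 + 9*y^2 + 8*y + 68

Identify coefficients: p = -9, q = -2, r = -2.
Plug into h(y) = y^3 - p y^2 - 4 r y + (4 p r - q^2):
  h(y) = y^3 - (-9) y^2 - 4*(-2) y + (4*(-9)*(-2) - (-2)^2)
       = y^3 + (9) y^2 + (8) y + (68).
Simplifying: h(y) = y^3 + 9*y^2 + 8*y + 68.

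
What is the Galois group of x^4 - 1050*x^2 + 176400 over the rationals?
Gal(K/Q) = Z/2Z (cyclic of order 2)

f factors as (x^2 - 210)(x^2 - 840), so the splitting field is K = Q(sqrt(210), sqrt(840)). The squarefree part of 210 is 210 and the squarefree part of 840 is also 210, so sqrt(210) and sqrt(840) are both rational multiples of sqrt(210). Hence Q(sqrt(210)) = Q(sqrt(840)) = Q(sqrt(210)), and the splitting field collapses to a single degree-2 extension with Galois group Z/2Z.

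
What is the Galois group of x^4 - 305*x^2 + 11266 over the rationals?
Gal(K/Q) = V_4 (Klein four-group, Z/2Z × Z/2Z)

f factors as (x^2 - 262)(x^2 - 43), so the splitting field is K = Q(sqrt(262), sqrt(43)). The elements 262, 43, 11266 are all non-squares in Q, so sqrt(262) and sqrt(43) generate independent quadratic extensions. Thus [K:Q] = 4 and Gal(K/Q) is generated by the two order-2 automorphisms sqrt(262) ↦ -sqrt(262) and sqrt(43) ↦ -sqrt(43), giving V_4.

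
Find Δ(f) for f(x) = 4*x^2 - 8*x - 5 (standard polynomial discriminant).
Δ = 144

For a quadratic a x^2 + b x + c the discriminant is Δ = b^2 - 4ac = (-8)^2 - 4*(4)*(-5) = 64 - (-80) = 144.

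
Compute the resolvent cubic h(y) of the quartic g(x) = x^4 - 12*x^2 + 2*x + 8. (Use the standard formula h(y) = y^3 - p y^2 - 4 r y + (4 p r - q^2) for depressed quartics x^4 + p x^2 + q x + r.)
h(y) = y^3 + 12*y^2 - 32*y - 388

Identify coefficients: p = -12, q = 2, r = 8.
Plug into h(y) = y^3 - p y^2 - 4 r y + (4 p r - q^2):
  h(y) = y^3 - (-12) y^2 - 4*(8) y + (4*(-12)*(8) - (2)^2)
       = y^3 + (12) y^2 + (-32) y + (-388).
Simplifying: h(y) = y^3 + 12*y^2 - 32*y - 388.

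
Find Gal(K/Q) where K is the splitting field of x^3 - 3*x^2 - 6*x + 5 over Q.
Gal(K/Q) = S_3 (symmetric group of order 6)

Compute the discriminant of x^3 + (-3)*x^2 + (-6)*x + (5): Δ = 2673. Since Δ is not a rational square, the Galois group is not contained in A_3; it must be the full S_3 (irreducibility of the cubic rules out anything smaller).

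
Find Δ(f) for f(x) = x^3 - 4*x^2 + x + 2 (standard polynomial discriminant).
Δ = 272

For x^3 + a x^2 + b x + c the discriminant is Δ = 18 a b c - 4 a^3 c + a^2 b^2 - 4 b^3 - 27 c^2.
Plug a = -4, b = 1, c = 2:
  18*(-4)*(1)*(2) - 4*(-4)^3*(2) + (-4)^2*(1)^2 - 4*(1)^3 - 27*(2)^2
  = -144 + (512) + 16 + (-4) + (-108)
  = 272.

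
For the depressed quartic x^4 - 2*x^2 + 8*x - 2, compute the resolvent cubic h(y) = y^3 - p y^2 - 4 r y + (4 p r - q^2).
h(y) = y^3 + 2*y^2 + 8*y - 48

Identify coefficients: p = -2, q = 8, r = -2.
Plug into h(y) = y^3 - p y^2 - 4 r y + (4 p r - q^2):
  h(y) = y^3 - (-2) y^2 - 4*(-2) y + (4*(-2)*(-2) - (8)^2)
       = y^3 + (2) y^2 + (8) y + (-48).
Simplifying: h(y) = y^3 + 2*y^2 + 8*y - 48.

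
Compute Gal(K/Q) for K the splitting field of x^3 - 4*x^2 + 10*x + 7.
Gal(K/Q) = S_3 (symmetric group of order 6)

Compute the discriminant of x^3 + (-4)*x^2 + (10)*x + (7): Δ = -6971. Since Δ is not a rational square, the Galois group is not contained in A_3; it must be the full S_3 (irreducibility of the cubic rules out anything smaller).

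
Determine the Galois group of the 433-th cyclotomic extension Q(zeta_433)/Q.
|Gal(Q(zeta_433)/Q)| = phi(433) = 432; group ≅ (Z/433Z)^* ≅ Z/432Z

The n-th cyclotomic polynomial Φ_433(x) is the minimal polynomial of zeta_433 over Q and has degree phi(433) = 432. So Q(zeta_433) is a degree-432 Galois extension with Galois group (Z/433Z)^*. (Z/433Z)^* is cyclic since 433 is an odd prime power (or 4). Hence Gal(Q(zeta_433)/Q) ≅ Z/432Z.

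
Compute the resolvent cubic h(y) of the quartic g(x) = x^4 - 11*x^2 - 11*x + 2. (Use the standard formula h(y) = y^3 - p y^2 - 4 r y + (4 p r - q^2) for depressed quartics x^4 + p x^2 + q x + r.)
h(y) = y^3 + 11*y^2 - 8*y - 209

Identify coefficients: p = -11, q = -11, r = 2.
Plug into h(y) = y^3 - p y^2 - 4 r y + (4 p r - q^2):
  h(y) = y^3 - (-11) y^2 - 4*(2) y + (4*(-11)*(2) - (-11)^2)
       = y^3 + (11) y^2 + (-8) y + (-209).
Simplifying: h(y) = y^3 + 11*y^2 - 8*y - 209.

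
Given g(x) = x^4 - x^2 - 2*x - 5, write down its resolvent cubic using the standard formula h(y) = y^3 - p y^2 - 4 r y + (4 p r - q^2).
h(y) = y^3 + y^2 + 20*y + 16

Identify coefficients: p = -1, q = -2, r = -5.
Plug into h(y) = y^3 - p y^2 - 4 r y + (4 p r - q^2):
  h(y) = y^3 - (-1) y^2 - 4*(-5) y + (4*(-1)*(-5) - (-2)^2)
       = y^3 + (1) y^2 + (20) y + (16).
Simplifying: h(y) = y^3 + y^2 + 20*y + 16.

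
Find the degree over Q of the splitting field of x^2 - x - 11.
[K:Q] = 2

The discriminant of x^2 + (-1)*x + (-11) is b^2 - 4c = 1 - (-44) = 45. Since 45 is not a perfect square in Q, the polynomial is irreducible over Q. Its two roots generate a degree-2 extension, so [K:Q] = 2.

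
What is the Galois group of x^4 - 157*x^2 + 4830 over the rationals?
Gal(K/Q) = V_4 (Klein four-group, Z/2Z × Z/2Z)

f factors as (x^2 - 115)(x^2 - 42), so the splitting field is K = Q(sqrt(115), sqrt(42)). The elements 115, 42, 4830 are all non-squares in Q, so sqrt(115) and sqrt(42) generate independent quadratic extensions. Thus [K:Q] = 4 and Gal(K/Q) is generated by the two order-2 automorphisms sqrt(115) ↦ -sqrt(115) and sqrt(42) ↦ -sqrt(42), giving V_4.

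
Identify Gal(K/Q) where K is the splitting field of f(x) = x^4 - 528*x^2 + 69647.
Gal(K/Q) = V_4 (Klein four-group, Z/2Z × Z/2Z)

f factors as (x^2 - 271)(x^2 - 257), so the splitting field is K = Q(sqrt(271), sqrt(257)). The elements 271, 257, 69647 are all non-squares in Q, so sqrt(271) and sqrt(257) generate independent quadratic extensions. Thus [K:Q] = 4 and Gal(K/Q) is generated by the two order-2 automorphisms sqrt(271) ↦ -sqrt(271) and sqrt(257) ↦ -sqrt(257), giving V_4.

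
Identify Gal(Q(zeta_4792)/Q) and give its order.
|Gal(Q(zeta_4792)/Q)| = phi(4792) = 2392; group ≅ (Z/4792Z)^* ≅ Z/2Z × Z/2Z × Z/598Z

The n-th cyclotomic polynomial Φ_4792(x) is the minimal polynomial of zeta_4792 over Q and has degree phi(4792) = 2392. So Q(zeta_4792) is a degree-2392 Galois extension with Galois group (Z/4792Z)^*. By CRT, (Z/4792Z)^* ≅ (Z/8Z)^* × (Z/599Z)^*. Each prime-power unit group is (Z/8Z)^* ≅ Z/2Z × Z/2Z; (Z/599Z)^* ≅ Z/598Z. Hence Gal(Q(zeta_4792)/Q) ≅ Z/2Z × Z/2Z × Z/598Z.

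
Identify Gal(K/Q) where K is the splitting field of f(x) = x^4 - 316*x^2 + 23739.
Gal(K/Q) = V_4 (Klein four-group, Z/2Z × Z/2Z)

f factors as (x^2 - 123)(x^2 - 193), so the splitting field is K = Q(sqrt(123), sqrt(193)). The elements 123, 193, 23739 are all non-squares in Q, so sqrt(123) and sqrt(193) generate independent quadratic extensions. Thus [K:Q] = 4 and Gal(K/Q) is generated by the two order-2 automorphisms sqrt(123) ↦ -sqrt(123) and sqrt(193) ↦ -sqrt(193), giving V_4.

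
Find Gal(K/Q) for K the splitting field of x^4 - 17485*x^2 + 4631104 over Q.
Gal(K/Q) = Z/2Z (cyclic of order 2)

f factors as (x^2 - 17216)(x^2 - 269), so the splitting field is K = Q(sqrt(17216), sqrt(269)). The squarefree part of 17216 is 269 and the squarefree part of 269 is also 269, so sqrt(17216) and sqrt(269) are both rational multiples of sqrt(269). Hence Q(sqrt(17216)) = Q(sqrt(269)) = Q(sqrt(269)), and the splitting field collapses to a single degree-2 extension with Galois group Z/2Z.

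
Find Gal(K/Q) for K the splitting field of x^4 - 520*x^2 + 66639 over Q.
Gal(K/Q) = V_4 (Klein four-group, Z/2Z × Z/2Z)

f factors as (x^2 - 229)(x^2 - 291), so the splitting field is K = Q(sqrt(229), sqrt(291)). The elements 229, 291, 66639 are all non-squares in Q, so sqrt(229) and sqrt(291) generate independent quadratic extensions. Thus [K:Q] = 4 and Gal(K/Q) is generated by the two order-2 automorphisms sqrt(229) ↦ -sqrt(229) and sqrt(291) ↦ -sqrt(291), giving V_4.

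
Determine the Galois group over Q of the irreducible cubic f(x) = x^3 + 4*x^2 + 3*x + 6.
Gal(K/Q) = S_3 (symmetric group of order 6)

Compute the discriminant of x^3 + (4)*x^2 + (3)*x + (6): Δ = -1176. Since Δ is not a rational square, the Galois group is not contained in A_3; it must be the full S_3 (irreducibility of the cubic rules out anything smaller).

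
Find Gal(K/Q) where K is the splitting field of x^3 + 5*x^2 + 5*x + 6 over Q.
Gal(K/Q) = S_3 (symmetric group of order 6)

Compute the discriminant of x^3 + (5)*x^2 + (5)*x + (6): Δ = -1147. Since Δ is not a rational square, the Galois group is not contained in A_3; it must be the full S_3 (irreducibility of the cubic rules out anything smaller).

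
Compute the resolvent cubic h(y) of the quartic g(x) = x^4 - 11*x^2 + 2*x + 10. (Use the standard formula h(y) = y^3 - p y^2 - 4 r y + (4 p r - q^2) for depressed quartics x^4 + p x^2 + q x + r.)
h(y) = y^3 + 11*y^2 - 40*y - 444

Identify coefficients: p = -11, q = 2, r = 10.
Plug into h(y) = y^3 - p y^2 - 4 r y + (4 p r - q^2):
  h(y) = y^3 - (-11) y^2 - 4*(10) y + (4*(-11)*(10) - (2)^2)
       = y^3 + (11) y^2 + (-40) y + (-444).
Simplifying: h(y) = y^3 + 11*y^2 - 40*y - 444.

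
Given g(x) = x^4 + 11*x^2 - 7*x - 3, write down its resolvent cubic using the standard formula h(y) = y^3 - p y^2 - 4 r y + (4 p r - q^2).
h(y) = y^3 - 11*y^2 + 12*y - 181

Identify coefficients: p = 11, q = -7, r = -3.
Plug into h(y) = y^3 - p y^2 - 4 r y + (4 p r - q^2):
  h(y) = y^3 - (11) y^2 - 4*(-3) y + (4*(11)*(-3) - (-7)^2)
       = y^3 + (-11) y^2 + (12) y + (-181).
Simplifying: h(y) = y^3 - 11*y^2 + 12*y - 181.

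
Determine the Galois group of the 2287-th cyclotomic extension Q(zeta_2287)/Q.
|Gal(Q(zeta_2287)/Q)| = phi(2287) = 2286; group ≅ (Z/2287Z)^* ≅ Z/2286Z

The n-th cyclotomic polynomial Φ_2287(x) is the minimal polynomial of zeta_2287 over Q and has degree phi(2287) = 2286. So Q(zeta_2287) is a degree-2286 Galois extension with Galois group (Z/2287Z)^*. (Z/2287Z)^* is cyclic since 2287 is an odd prime power (or 4). Hence Gal(Q(zeta_2287)/Q) ≅ Z/2286Z.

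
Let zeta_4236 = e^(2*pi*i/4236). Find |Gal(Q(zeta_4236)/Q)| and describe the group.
|Gal(Q(zeta_4236)/Q)| = phi(4236) = 1408; group ≅ (Z/4236Z)^* ≅ Z/2Z × Z/2Z × Z/352Z

The n-th cyclotomic polynomial Φ_4236(x) is the minimal polynomial of zeta_4236 over Q and has degree phi(4236) = 1408. So Q(zeta_4236) is a degree-1408 Galois extension with Galois group (Z/4236Z)^*. By CRT, (Z/4236Z)^* ≅ (Z/4Z)^* × (Z/3Z)^* × (Z/353Z)^*. Each prime-power unit group is (Z/4Z)^* ≅ Z/2Z; (Z/3Z)^* ≅ Z/2Z; (Z/353Z)^* ≅ Z/352Z. Hence Gal(Q(zeta_4236)/Q) ≅ Z/2Z × Z/2Z × Z/352Z.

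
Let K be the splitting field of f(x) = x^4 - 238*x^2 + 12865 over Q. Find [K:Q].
[K:Q] = 4

f factors as (x^2 - 155)(x^2 - 83); the splitting field is K = Q(sqrt(155), sqrt(83)). Since 155, 83, and 12865 are all non-squares in Q, the three subfields Q(sqrt(155)), Q(sqrt(83)), Q(sqrt(12865)) are distinct degree-2 extensions, so [K:Q] = 4 (Klein four Galois group).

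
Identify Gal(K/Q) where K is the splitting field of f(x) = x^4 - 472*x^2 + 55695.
Gal(K/Q) = V_4 (Klein four-group, Z/2Z × Z/2Z)

f factors as (x^2 - 237)(x^2 - 235), so the splitting field is K = Q(sqrt(237), sqrt(235)). The elements 237, 235, 55695 are all non-squares in Q, so sqrt(237) and sqrt(235) generate independent quadratic extensions. Thus [K:Q] = 4 and Gal(K/Q) is generated by the two order-2 automorphisms sqrt(237) ↦ -sqrt(237) and sqrt(235) ↦ -sqrt(235), giving V_4.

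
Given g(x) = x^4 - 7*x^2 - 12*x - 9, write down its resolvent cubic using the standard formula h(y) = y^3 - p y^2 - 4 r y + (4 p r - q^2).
h(y) = y^3 + 7*y^2 + 36*y + 108

Identify coefficients: p = -7, q = -12, r = -9.
Plug into h(y) = y^3 - p y^2 - 4 r y + (4 p r - q^2):
  h(y) = y^3 - (-7) y^2 - 4*(-9) y + (4*(-7)*(-9) - (-12)^2)
       = y^3 + (7) y^2 + (36) y + (108).
Simplifying: h(y) = y^3 + 7*y^2 + 36*y + 108.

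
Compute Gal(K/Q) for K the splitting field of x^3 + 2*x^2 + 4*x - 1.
Gal(K/Q) = S_3 (symmetric group of order 6)

Compute the discriminant of x^3 + (2)*x^2 + (4)*x + (-1): Δ = -331. Since Δ is not a rational square, the Galois group is not contained in A_3; it must be the full S_3 (irreducibility of the cubic rules out anything smaller).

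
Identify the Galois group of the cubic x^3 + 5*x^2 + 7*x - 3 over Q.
Gal(K/Q) = S_3 (symmetric group of order 6)

Compute the discriminant of x^3 + (5)*x^2 + (7)*x + (-3): Δ = -780. Since Δ is not a rational square, the Galois group is not contained in A_3; it must be the full S_3 (irreducibility of the cubic rules out anything smaller).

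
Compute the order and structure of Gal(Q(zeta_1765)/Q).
|Gal(Q(zeta_1765)/Q)| = phi(1765) = 1408; group ≅ (Z/1765Z)^* ≅ Z/4Z × Z/352Z

The n-th cyclotomic polynomial Φ_1765(x) is the minimal polynomial of zeta_1765 over Q and has degree phi(1765) = 1408. So Q(zeta_1765) is a degree-1408 Galois extension with Galois group (Z/1765Z)^*. By CRT, (Z/1765Z)^* ≅ (Z/5Z)^* × (Z/353Z)^*. Each prime-power unit group is (Z/5Z)^* ≅ Z/4Z; (Z/353Z)^* ≅ Z/352Z. Hence Gal(Q(zeta_1765)/Q) ≅ Z/4Z × Z/352Z.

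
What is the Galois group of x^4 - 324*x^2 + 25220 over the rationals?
Gal(K/Q) = V_4 (Klein four-group, Z/2Z × Z/2Z)

f factors as (x^2 - 130)(x^2 - 194), so the splitting field is K = Q(sqrt(130), sqrt(194)). The elements 130, 194, 25220 are all non-squares in Q, so sqrt(130) and sqrt(194) generate independent quadratic extensions. Thus [K:Q] = 4 and Gal(K/Q) is generated by the two order-2 automorphisms sqrt(130) ↦ -sqrt(130) and sqrt(194) ↦ -sqrt(194), giving V_4.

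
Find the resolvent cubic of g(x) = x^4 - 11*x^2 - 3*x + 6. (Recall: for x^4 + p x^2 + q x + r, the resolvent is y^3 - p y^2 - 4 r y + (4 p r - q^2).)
h(y) = y^3 + 11*y^2 - 24*y - 273

Identify coefficients: p = -11, q = -3, r = 6.
Plug into h(y) = y^3 - p y^2 - 4 r y + (4 p r - q^2):
  h(y) = y^3 - (-11) y^2 - 4*(6) y + (4*(-11)*(6) - (-3)^2)
       = y^3 + (11) y^2 + (-24) y + (-273).
Simplifying: h(y) = y^3 + 11*y^2 - 24*y - 273.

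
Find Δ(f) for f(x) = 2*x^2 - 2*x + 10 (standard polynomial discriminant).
Δ = -76

For a quadratic a x^2 + b x + c the discriminant is Δ = b^2 - 4ac = (-2)^2 - 4*(2)*(10) = 4 - (80) = -76.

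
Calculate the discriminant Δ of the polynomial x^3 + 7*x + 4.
Δ = -1804

For x^3 + a x^2 + b x + c the discriminant is Δ = 18 a b c - 4 a^3 c + a^2 b^2 - 4 b^3 - 27 c^2.
Plug a = 0, b = 7, c = 4:
  18*(0)*(7)*(4) - 4*(0)^3*(4) + (0)^2*(7)^2 - 4*(7)^3 - 27*(4)^2
  = 0 + (0) + 0 + (-1372) + (-432)
  = -1804.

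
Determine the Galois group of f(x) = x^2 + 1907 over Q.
Gal(K/Q) = Z/2Z (cyclic of order 2)

x^2 + 1907 is irreducible over Q since -1907 is not a rational square. The splitting field Q(sqrt(-1907)) has degree 2 over Q, and its unique nontrivial automorphism is sqrt(-1907) ↦ -sqrt(-1907). Hence Gal(Q(sqrt(-1907))/Q) = Z/2Z.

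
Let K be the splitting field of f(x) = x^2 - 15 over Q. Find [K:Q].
[K:Q] = 2

The discriminant of x^2 + (0)*x + (-15) is b^2 - 4c = 0 - (-60) = 60. Since 60 is not a perfect square in Q, the polynomial is irreducible over Q. Its two roots generate a degree-2 extension, so [K:Q] = 2.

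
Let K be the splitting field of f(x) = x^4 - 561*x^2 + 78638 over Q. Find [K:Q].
[K:Q] = 4

f factors as (x^2 - 274)(x^2 - 287); the splitting field is K = Q(sqrt(274), sqrt(287)). Since 274, 287, and 78638 are all non-squares in Q, the three subfields Q(sqrt(274)), Q(sqrt(287)), Q(sqrt(78638)) are distinct degree-2 extensions, so [K:Q] = 4 (Klein four Galois group).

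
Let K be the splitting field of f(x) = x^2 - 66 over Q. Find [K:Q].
[K:Q] = 2

The polynomial x^2 - 66 is irreducible over Q since 66 is not a perfect square. Its splitting field is Q(sqrt(66)), which has degree 2 over Q.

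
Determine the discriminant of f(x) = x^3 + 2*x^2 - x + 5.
Δ = -1007

For x^3 + a x^2 + b x + c the discriminant is Δ = 18 a b c - 4 a^3 c + a^2 b^2 - 4 b^3 - 27 c^2.
Plug a = 2, b = -1, c = 5:
  18*(2)*(-1)*(5) - 4*(2)^3*(5) + (2)^2*(-1)^2 - 4*(-1)^3 - 27*(5)^2
  = -180 + (-160) + 4 + (4) + (-675)
  = -1007.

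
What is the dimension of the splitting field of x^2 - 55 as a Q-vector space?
[K:Q] = 2

The polynomial x^2 - 55 is irreducible over Q since 55 is not a perfect square. Its splitting field is Q(sqrt(55)), which has degree 2 over Q.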